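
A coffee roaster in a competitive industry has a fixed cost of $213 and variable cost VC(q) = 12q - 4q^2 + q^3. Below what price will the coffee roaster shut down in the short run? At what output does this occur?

The firm shuts down when price falls below the minimum of average variable cost. AVC = VC/q = 12 - 4q + q^2.
dAVC/dq = -4 + 2q = 0 gives q = 2. min AVC = 12 - 4·2 + 2^2 = 8.
So the shutdown price is $8.

$8 per unit, at q = 2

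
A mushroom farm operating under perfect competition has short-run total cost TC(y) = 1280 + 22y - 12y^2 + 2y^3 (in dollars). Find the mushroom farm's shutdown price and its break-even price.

Shutdown price = $4; break-even price = $214

AVC = 22 - 12y + 2y^2; minimized at y = 3, giving min AVC = $4. That is the shutdown price.
ATC = 1280/y + 22 - 12y + 2y^2. Setting dATC/dy = −1280/y^2 − 12 + 4y = 0 gives y = 8 (since 4·8^3 − 12·8^2 = 1280).
min ATC = 1280/8 + 22 − 12·8 + 2·8^2 = $214. That is the break-even price.
Between these two prices the firm operates at a loss; above $214 it earns a profit.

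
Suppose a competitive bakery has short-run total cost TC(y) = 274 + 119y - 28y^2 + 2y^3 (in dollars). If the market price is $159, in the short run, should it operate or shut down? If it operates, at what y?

From TC, MC = TC'(y) = 119 - 56y + 6y^2 and AVC = VC/y = 119 - 28y + 2y^2.
AVC hits its minimum where MC = AVC, at y = 7, giving min AVC = 119 - 28·7 + 2·7^2 = $21.
Because $159 ≥ $21, revenue can cover variable cost; the firm operates.
Set P = MC: 159 = 119 - 56y + 6y^2 → -40 - 56y + 6y^2 = 0. The roots are y = -2/3 and y = 10; the profit-maximizing output is on the rising part of MC, so y* = 10.
Check: AVC at y = 10 is $39 ≤ P, so revenue covers variable cost.
Profit = P·y − TC = 159·10 − 664 = $926.

Produce at y = 10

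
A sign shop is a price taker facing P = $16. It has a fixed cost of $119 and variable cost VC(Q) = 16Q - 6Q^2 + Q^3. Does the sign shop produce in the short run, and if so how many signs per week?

Strip out fixed cost: VC = 16Q - 6Q^2 + Q^3. Then AVC = 16 - 6Q + Q^2 and MC = 16 - 12Q + 3Q^2.
AVC hits its minimum where MC = AVC, at Q = 3, giving min AVC = 16 - 6·3 + 3^2 = $7.
Because $16 ≥ $7, revenue can cover variable cost; the firm operates.
Solving P = MC: -12Q + 3Q^2 = 0 ⇒ Q = 0 or 4. On the upward-sloping branch, Q* = 4.
Check: AVC at Q = 4 is $8 ≤ P, so revenue covers variable cost.
Profit = P·Q − TC = 16·4 − 151 = -$87, a loss, but smaller than the $119 fixed cost the firm would lose by shutting down.

Produce at Q = 4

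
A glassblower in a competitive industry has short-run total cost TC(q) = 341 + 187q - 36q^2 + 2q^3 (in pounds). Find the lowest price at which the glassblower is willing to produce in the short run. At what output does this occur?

£25 per unit, at q = 9

The shutdown price is the minimum of AVC. VC = 187q - 36q^2 + 2q^3, so AVC = 187 - 36q + 2q^2.
dAVC/dq = -36 + 4q = 0 gives q = 9. min AVC = 187 - 36·9 + 2·9^2 = 25.
The firm shuts down for any P below £25.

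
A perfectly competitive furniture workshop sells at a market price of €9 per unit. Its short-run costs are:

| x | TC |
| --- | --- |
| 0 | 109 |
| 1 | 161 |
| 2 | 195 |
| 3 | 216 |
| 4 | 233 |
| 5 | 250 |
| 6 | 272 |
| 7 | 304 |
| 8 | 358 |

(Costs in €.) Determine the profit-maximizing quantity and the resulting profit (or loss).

Profit at each row (π = 9x − TC): x=0: -109; x=1: -152; x=2: -177; x=3: -189; x=4: -197; x=5: -205; x=6: -218; x=7: -241; x=8: -286.
Profit is highest at x = 0. Equivalently, the lowest AVC in the table is 163/6 ≈ €27.17 at x = 6, and P = €9 falls below it — price never covers variable cost, so the firm shuts down and loses only its fixed cost.

x = 0 (shut down); profit = -€109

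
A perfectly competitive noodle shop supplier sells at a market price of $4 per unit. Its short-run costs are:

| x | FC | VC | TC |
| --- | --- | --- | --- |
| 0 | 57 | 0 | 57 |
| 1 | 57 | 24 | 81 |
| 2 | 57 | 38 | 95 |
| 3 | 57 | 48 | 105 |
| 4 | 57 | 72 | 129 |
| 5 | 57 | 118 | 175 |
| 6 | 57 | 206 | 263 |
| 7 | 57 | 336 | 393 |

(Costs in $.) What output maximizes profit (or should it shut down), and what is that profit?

Compute π = P·x − TC at each output: x=0: -57; x=1: -77; x=2: -87; x=3: -93; x=4: -113; x=5: -155; x=6: -239; x=7: -365.
Profit is highest at x = 0. Equivalently, the lowest AVC in the table is 48/3 ≈ $16 at x = 3, and P = $4 falls below it — price never covers variable cost, so the firm shuts down and loses only its fixed cost.

x = 0 (shut down); profit = -$57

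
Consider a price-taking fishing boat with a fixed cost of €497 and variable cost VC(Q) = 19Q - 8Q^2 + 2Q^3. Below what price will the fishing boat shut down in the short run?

€11 per unit

The shutdown price is the minimum of AVC. VC = 19Q - 8Q^2 + 2Q^3, so AVC = 19 - 8Q + 2Q^2.
At the minimum of AVC, MC = AVC. MC = 19 - 16Q + 6Q^2; setting MC = AVC gives 4Q^2 - 8Q = 0, so Q = 2. min AVC = 11.
The firm shuts down for any P below €11.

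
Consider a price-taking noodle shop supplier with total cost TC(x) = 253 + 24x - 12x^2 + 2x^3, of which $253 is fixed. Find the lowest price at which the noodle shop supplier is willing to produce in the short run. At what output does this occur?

The firm shuts down when price falls below the minimum of average variable cost. AVC = VC/x = 24 - 12x + 2x^2.
At the minimum of AVC, MC = AVC. MC = 24 - 24x + 6x^2; setting MC = AVC gives 4x^2 - 12x = 0, so x = 3. min AVC = 6.
The firm shuts down for any P below $6.

$6 per unit, at x = 3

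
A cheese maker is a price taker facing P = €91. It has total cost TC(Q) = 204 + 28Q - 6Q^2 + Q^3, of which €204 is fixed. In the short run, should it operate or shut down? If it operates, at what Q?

Produce at Q = 7

Strip out fixed cost: VC = 28Q - 6Q^2 + Q^3. Then AVC = 28 - 6Q + Q^2 and MC = 28 - 12Q + 3Q^2.
AVC hits its minimum where MC = AVC, at Q = 3, giving min AVC = 28 - 6·3 + 3^2 = €19.
Because €91 ≥ €19, revenue can cover variable cost; the firm operates.
Set P = MC: 91 = 28 - 12Q + 3Q^2 → -63 - 12Q + 3Q^2 = 0. The roots are Q = -3 and Q = 7; the profit-maximizing output is on the rising part of MC, so Q* = 7.
Check: AVC at Q = 7 is €35 ≤ P, so revenue covers variable cost.
Profit = P·Q − TC = 91·7 − 449 = €188.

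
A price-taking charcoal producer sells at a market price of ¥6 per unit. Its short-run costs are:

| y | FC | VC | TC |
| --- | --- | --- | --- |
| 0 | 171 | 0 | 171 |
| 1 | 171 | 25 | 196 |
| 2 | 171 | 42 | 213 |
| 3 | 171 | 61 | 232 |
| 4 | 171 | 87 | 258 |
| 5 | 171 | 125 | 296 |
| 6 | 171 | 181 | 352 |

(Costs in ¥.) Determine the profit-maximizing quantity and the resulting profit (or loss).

y = 0 (shut down); profit = -¥171

Compute π = P·y − TC at each output: y=0: -171; y=1: -190; y=2: -201; y=3: -214; y=4: -234; y=5: -266; y=6: -316.
Profit is highest at y = 0. Equivalently, the lowest AVC in the table is 61/3 ≈ ¥20.33 at y = 3, and P = ¥6 falls below it — price never covers variable cost, so the firm shuts down and loses only its fixed cost.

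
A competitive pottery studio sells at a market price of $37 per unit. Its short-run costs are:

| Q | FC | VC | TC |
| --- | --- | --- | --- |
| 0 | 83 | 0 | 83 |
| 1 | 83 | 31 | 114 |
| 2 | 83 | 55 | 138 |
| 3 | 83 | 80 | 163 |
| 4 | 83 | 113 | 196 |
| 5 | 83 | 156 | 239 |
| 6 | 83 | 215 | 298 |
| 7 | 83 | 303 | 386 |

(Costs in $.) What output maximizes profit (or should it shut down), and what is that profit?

Tabulate TR − TC: Q=0: -83; Q=1: -77; Q=2: -64; Q=3: -52; Q=4: -48; Q=5: -54; Q=6: -76; Q=7: -127.
Profit is maximized at Q = 4. AVC there is 113/4 = $28.25 ≤ P, so producing beats shutting down (which would give -$83).

Q = 4; profit = -$48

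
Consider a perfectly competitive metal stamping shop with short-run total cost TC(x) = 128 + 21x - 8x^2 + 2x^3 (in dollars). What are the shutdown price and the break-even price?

Shutdown price = $13; break-even price = $53

Shutdown price = min AVC. AVC = 21 - 8x + 2x^2, with vertex at x = 2 and minimum $13.
ATC = 128/x + 21 - 8x + 2x^2. Setting dATC/dx = −128/x^2 − 8 + 4x = 0 gives x = 4 (since 4·4^3 − 8·4^2 = 128).
min ATC = 128/4 + 21 − 8·4 + 2·4^2 = $53. That is the break-even price.
Between these two prices the firm operates at a loss; above $53 it earns a profit.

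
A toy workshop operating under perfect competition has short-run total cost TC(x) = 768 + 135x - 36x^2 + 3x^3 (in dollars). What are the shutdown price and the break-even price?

Shutdown price = $27; break-even price = $135

AVC = 135 - 36x + 3x^2; minimized at x = 6, giving min AVC = $27. That is the shutdown price.
ATC = 768/x + 135 - 36x + 3x^2. Setting dATC/dx = −768/x^2 − 36 + 6x = 0 gives x = 8 (since 6·8^3 − 36·8^2 = 768).
min ATC = 768/8 + 135 − 36·8 + 3·8^2 = $135. That is the break-even price.
Between these two prices the firm operates at a loss; above $135 it earns a profit.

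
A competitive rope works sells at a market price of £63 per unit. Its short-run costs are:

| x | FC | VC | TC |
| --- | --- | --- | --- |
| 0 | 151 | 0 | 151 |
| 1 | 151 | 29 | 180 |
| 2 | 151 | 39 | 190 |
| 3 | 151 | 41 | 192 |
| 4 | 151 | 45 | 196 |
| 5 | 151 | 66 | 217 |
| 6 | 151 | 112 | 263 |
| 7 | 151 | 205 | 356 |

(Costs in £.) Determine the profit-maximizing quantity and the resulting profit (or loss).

x = 6; profit = £115

Compute π = P·x − TC at each output: x=0: -151; x=1: -117; x=2: -64; x=3: -3; x=4: 56; x=5: 98; x=6: 115; x=7: 85.
Profit is maximized at x = 6. AVC there is 112/6 = £18.67 ≤ P, so producing beats shutting down (which would give -£151).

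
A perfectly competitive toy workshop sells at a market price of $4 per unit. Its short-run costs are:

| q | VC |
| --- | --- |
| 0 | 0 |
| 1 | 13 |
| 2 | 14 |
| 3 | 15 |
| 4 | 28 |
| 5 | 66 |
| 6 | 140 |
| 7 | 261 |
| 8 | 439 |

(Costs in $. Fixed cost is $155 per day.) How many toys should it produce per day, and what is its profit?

Tabulate TR − TC: q=0: -155; q=1: -164; q=2: -161; q=3: -158; q=4: -167; q=5: -201; q=6: -271; q=7: -388; q=8: -562.
Profit is highest at q = 0. Equivalently, the lowest AVC in the table is 15/3 ≈ $5 at q = 3, and P = $4 falls below it — price never covers variable cost, so the firm shuts down and loses only its fixed cost.

q = 0 (shut down); profit = -$155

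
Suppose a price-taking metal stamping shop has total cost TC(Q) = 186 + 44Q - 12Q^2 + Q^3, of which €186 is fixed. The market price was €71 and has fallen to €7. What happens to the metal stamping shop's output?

Output falls from 9 to 0 (the firm shuts down)

AVC = 44 - 12Q + Q^2, minimized at Q = 6 where min AVC = €8. MC = 44 - 24Q + 3Q^2.
With P = €71 above the shutdown price, P = MC gives Q = 9.
At P = €7 < min AVC = €8, price no longer covers variable cost at any output, so the firm shuts down: Q = 0.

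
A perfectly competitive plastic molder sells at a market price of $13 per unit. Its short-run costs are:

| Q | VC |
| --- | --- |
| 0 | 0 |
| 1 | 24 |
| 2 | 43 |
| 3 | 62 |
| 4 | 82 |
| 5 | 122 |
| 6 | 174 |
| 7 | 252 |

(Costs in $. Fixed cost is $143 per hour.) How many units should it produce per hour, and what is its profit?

Q = 0 (shut down); profit = -$143

Compute π = P·Q − TC at each output: Q=0: -143; Q=1: -154; Q=2: -160; Q=3: -166; Q=4: -173; Q=5: -200; Q=6: -239; Q=7: -304.
Profit is highest at Q = 0. Equivalently, the lowest AVC in the table is 82/4 ≈ $20.50 at Q = 4, and P = $13 falls below it — price never covers variable cost, so the firm shuts down and loses only its fixed cost.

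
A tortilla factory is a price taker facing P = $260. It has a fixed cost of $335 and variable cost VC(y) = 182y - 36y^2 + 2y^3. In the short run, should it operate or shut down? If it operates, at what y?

Produce at y = 13

From TC, MC = TC'(y) = 182 - 72y + 6y^2 and AVC = VC/y = 182 - 36y + 2y^2.
AVC is minimized where dAVC/dy = -36 + 4y = 0, at y = 9; min AVC = 182 - 36·9 + 2·9^2 = $20.
P = $260 exceeds min AVC = $20, so the firm stays open.
Solving P = MC: -78 - 72y + 6y^2 = 0 ⇒ y = -1 or 13. On the upward-sloping branch, y* = 13.
Check: AVC at y = 13 is $52 ≤ P, so revenue covers variable cost.
Profit = P·y − TC = 260·13 − 1011 = $2369.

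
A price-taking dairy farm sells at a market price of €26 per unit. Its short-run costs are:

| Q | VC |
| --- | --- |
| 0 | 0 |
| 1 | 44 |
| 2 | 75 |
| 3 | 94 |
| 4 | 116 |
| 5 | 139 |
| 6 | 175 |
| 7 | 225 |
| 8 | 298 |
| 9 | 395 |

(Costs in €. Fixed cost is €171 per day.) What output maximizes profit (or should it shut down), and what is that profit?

Q = 0 (shut down); profit = -€171

Compute π = P·Q − TC at each output: Q=0: -171; Q=1: -189; Q=2: -194; Q=3: -187; Q=4: -183; Q=5: -180; Q=6: -190; Q=7: -214; Q=8: -261; Q=9: -332.
Profit is highest at Q = 0. Equivalently, the lowest AVC in the table is 139/5 ≈ €27.80 at Q = 5, and P = €26 falls below it — price never covers variable cost, so the firm shuts down and loses only its fixed cost.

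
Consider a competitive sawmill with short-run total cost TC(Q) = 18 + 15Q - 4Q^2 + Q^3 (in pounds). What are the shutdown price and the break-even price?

AVC = 15 - 4Q + Q^2; minimized at Q = 2, giving min AVC = £11. That is the shutdown price.
ATC = 18/Q + 15 - 4Q + Q^2. Setting dATC/dQ = −18/Q^2 − 4 + 2Q = 0 gives Q = 3 (since 2·3^3 − 4·3^2 = 18).
min ATC = 18/3 + 15 − 4·3 + 3^2 = £18. That is the break-even price.
For £11 ≤ P < £18 the firm produces at a loss; below £11 it shuts down.

Shutdown price = £11; break-even price = £18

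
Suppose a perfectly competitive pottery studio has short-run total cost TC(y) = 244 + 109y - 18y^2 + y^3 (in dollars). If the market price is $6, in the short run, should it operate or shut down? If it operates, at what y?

Shut down

Variable cost is VC = 109y - 18y^2 + y^3, so AVC = VC/y = 109 - 18y + y^2 and MC = dTC/dy = 109 - 36y + 3y^2.
AVC is minimized where dAVC/dy = -18 + 2y = 0, at y = 9; min AVC = 109 - 18·9 + 9^2 = $28.
With P < min AVC ($6 < $28), every unit sold adds to the loss.
Shutting down limits the loss to fixed cost, $244.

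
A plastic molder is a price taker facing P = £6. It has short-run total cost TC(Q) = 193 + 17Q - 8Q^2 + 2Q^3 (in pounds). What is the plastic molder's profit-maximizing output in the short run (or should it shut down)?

Shut down

Variable cost is VC = 17Q - 8Q^2 + 2Q^3, so AVC = VC/Q = 17 - 8Q + 2Q^2 and MC = dTC/dQ = 17 - 16Q + 6Q^2.
AVC is minimized where dAVC/dQ = -8 + 4Q = 0, at Q = 2; min AVC = 17 - 8·2 + 2·2^2 = £9.
Since P = £6 < min AVC = £9, price fails to cover variable cost at any output.
The firm minimizes its loss by shutting down and losing only its fixed cost of £193.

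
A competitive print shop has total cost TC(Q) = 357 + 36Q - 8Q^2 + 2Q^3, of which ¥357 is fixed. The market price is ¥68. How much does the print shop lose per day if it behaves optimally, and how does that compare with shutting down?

AVC = 36 - 8Q + 2Q^2 has its minimum ¥28 at Q = 2; price ¥68 clears that bar, so the firm operates.
With MC = 36 - 16Q + 6Q^2, P = MC on the upward-sloping part at Q* = 4.
TR = 68·4 = 272. TC = 357 + 144 = 501. Profit = 272 − 501 = -¥229.
That loss of ¥229 beats the ¥357 the firm would lose by shutting down; producing recovers ¥128 of fixed cost.

Profit = -¥229 at Q = 4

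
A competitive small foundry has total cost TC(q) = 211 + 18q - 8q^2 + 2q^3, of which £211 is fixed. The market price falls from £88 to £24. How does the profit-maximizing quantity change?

Output falls from 5 to 3

AVC = 18 - 8q + 2q^2, minimized at q = 2 where min AVC = £10. MC = 18 - 16q + 6q^2.
At P = £88 ≥ min AVC, set P = MC on the rising branch: q = 5.
At P = £24 ≥ min AVC, set P = MC: q = 3. The firm stays open but cuts output.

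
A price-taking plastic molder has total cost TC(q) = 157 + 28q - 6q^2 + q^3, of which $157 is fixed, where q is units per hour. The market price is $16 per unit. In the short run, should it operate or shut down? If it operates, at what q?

Shut down

Variable cost is VC = 28q - 6q^2 + q^3, so AVC = VC/q = 28 - 6q + q^2 and MC = dTC/dq = 28 - 12q + 3q^2.
The AVC parabola has its vertex at q = 6/2 = 3, where AVC = 28 - 6·3 + 3^2 = $19.
With P < min AVC ($16 < $19), every unit sold adds to the loss.
Best response: produce nothing and absorb the $157 fixed cost.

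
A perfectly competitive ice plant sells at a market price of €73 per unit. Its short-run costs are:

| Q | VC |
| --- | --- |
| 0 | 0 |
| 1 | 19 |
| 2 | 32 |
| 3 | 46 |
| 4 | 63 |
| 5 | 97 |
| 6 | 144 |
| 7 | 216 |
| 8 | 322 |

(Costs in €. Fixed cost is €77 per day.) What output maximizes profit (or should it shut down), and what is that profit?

Q = 7; profit = €218

Tabulate TR − TC: Q=0: -77; Q=1: -23; Q=2: 37; Q=3: 96; Q=4: 152; Q=5: 191; Q=6: 217; Q=7: 218; Q=8: 185.
Profit is maximized at Q = 7. AVC there is 216/7 = €30.86 ≤ P, so producing beats shutting down (which would give -€77).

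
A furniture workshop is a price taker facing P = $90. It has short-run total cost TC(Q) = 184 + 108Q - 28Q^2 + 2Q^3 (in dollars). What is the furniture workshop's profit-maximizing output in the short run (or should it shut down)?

Strip out fixed cost: VC = 108Q - 28Q^2 + 2Q^3. Then AVC = 108 - 28Q + 2Q^2 and MC = 108 - 56Q + 6Q^2.
The AVC parabola has its vertex at Q = 28/4 = 7, where AVC = 108 - 28·7 + 2·7^2 = $10.
P = $90 exceeds min AVC = $10, so the firm stays open.
Set P = MC: 90 = 108 - 56Q + 6Q^2 → 18 - 56Q + 6Q^2 = 0. The roots are Q = 1/3 and Q = 9; the profit-maximizing output is on the rising part of MC, so Q* = 9.
Check: AVC at Q = 9 is $18 ≤ P, so revenue covers variable cost.
Profit = P·Q − TC = 90·9 − 346 = $464.

Produce at Q = 9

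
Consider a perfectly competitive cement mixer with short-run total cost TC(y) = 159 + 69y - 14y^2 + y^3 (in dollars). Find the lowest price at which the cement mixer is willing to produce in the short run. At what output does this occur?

The firm shuts down when price falls below the minimum of average variable cost. AVC = VC/y = 69 - 14y + y^2.
At the minimum of AVC, MC = AVC. MC = 69 - 28y + 3y^2; setting MC = AVC gives 2y^2 - 14y = 0, so y = 7. min AVC = 20.
For P < $20 the firm produces nothing.

$20 per unit, at y = 7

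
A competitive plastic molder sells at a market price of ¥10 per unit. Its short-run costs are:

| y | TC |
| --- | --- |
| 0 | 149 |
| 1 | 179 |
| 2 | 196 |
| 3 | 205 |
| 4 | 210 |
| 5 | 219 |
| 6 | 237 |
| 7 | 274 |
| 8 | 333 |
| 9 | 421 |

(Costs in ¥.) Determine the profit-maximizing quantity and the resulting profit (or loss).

y = 0 (shut down); profit = -¥149

Compute π = P·y − TC at each output: y=0: -149; y=1: -169; y=2: -176; y=3: -175; y=4: -170; y=5: -169; y=6: -177; y=7: -204; y=8: -253; y=9: -331.
Profit is highest at y = 0. Equivalently, the lowest AVC in the table is 70/5 ≈ ¥14 at y = 5, and P = ¥10 falls below it — price never covers variable cost, so the firm shuts down and loses only its fixed cost.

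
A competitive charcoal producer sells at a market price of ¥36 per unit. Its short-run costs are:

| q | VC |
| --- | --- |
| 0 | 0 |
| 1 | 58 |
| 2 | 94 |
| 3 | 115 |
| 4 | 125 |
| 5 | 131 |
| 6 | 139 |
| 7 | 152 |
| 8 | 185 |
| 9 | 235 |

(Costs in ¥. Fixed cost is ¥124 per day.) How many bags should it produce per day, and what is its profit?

q = 8; profit = -¥21

Profit at each row (π = 36q − TC): q=0: -124; q=1: -146; q=2: -146; q=3: -131; q=4: -105; q=5: -75; q=6: -47; q=7: -24; q=8: -21; q=9: -35.
Profit is maximized at q = 8. AVC there is 185/8 = ¥23.12 ≤ P, so producing beats shutting down (which would give -¥124).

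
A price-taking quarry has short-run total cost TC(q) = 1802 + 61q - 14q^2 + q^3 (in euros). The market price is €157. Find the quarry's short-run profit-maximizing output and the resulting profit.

Profit = -€362 at q = 12

AVC = 61 - 14q + q^2 has its minimum €12 at q = 7; price €157 clears that bar, so the firm operates.
With MC = 61 - 28q + 3q^2, P = MC on the upward-sloping part at q* = 12.
TR = 157·12 = 1884. TC = 1802 + 444 = 2246. Profit = 1884 − 2246 = -€362.
Shutting down would mean losing the fixed cost of €1802, so operating at a loss of €362 is better by €1440.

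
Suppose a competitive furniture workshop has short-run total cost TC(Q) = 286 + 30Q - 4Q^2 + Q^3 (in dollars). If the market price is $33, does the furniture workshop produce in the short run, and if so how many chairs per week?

Variable cost is VC = 30Q - 4Q^2 + Q^3, so AVC = VC/Q = 30 - 4Q + Q^2 and MC = dTC/dQ = 30 - 8Q + 3Q^2.
The AVC parabola has its vertex at Q = 4/2 = 2, where AVC = 30 - 4·2 + 2^2 = $26.
Because $33 ≥ $26, revenue can cover variable cost; the firm operates.
P = MC gives -3 - 8Q + 3Q^2 = 0, with roots -1/3 and 3. Take the larger (rising MC): Q* = 3.
Check: AVC at Q = 3 is $27 ≤ P, so revenue covers variable cost.
Profit = P·Q − TC = 33·3 − 367 = -$268, a loss, but smaller than the $286 fixed cost the firm would lose by shutting down.

Produce at Q = 3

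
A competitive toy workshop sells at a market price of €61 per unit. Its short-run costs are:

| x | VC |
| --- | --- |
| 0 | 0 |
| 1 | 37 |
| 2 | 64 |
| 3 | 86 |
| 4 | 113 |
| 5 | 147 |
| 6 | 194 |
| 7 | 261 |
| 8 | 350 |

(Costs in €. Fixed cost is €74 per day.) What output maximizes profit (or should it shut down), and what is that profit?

Tabulate TR − TC: x=0: -74; x=1: -50; x=2: -16; x=3: 23; x=4: 57; x=5: 84; x=6: 98; x=7: 92; x=8: 64.
Profit is maximized at x = 6. AVC there is 194/6 = €32.33 ≤ P, so producing beats shutting down (which would give -€74).

x = 6; profit = €98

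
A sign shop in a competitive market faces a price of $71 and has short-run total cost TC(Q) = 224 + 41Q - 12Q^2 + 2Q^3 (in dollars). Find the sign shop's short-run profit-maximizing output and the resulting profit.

Profit = -$24 at Q = 5

AVC = 41 - 12Q + 2Q^2 has its minimum $23 at Q = 3; price $71 clears that bar, so the firm operates.
With MC = 41 - 24Q + 6Q^2, P = MC on the upward-sloping part at Q* = 5.
TR = 71·5 = 355. TC = 224 + 155 = 379. Profit = 355 − 379 = -$24.
That loss of $24 beats the $224 the firm would lose by shutting down; producing recovers $200 of fixed cost.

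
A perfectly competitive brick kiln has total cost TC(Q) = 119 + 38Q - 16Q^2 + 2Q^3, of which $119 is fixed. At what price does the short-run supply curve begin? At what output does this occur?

Short-run supply begins at min AVC. From VC = 38Q - 16Q^2 + 2Q^3, AVC = 38 - 16Q + 2Q^2.
dAVC/dQ = -16 + 4Q = 0 gives Q = 4. min AVC = 38 - 16·4 + 2·4^2 = 6.
So the shutdown price is $6.

$6 per unit, at Q = 4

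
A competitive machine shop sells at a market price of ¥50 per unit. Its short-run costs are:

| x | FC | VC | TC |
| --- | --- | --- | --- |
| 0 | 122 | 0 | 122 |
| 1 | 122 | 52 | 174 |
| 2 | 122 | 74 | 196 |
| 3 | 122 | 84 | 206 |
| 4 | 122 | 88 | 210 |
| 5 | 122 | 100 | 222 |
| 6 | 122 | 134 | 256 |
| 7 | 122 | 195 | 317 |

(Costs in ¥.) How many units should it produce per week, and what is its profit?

x = 6; profit = ¥44

Tabulate TR − TC: x=0: -122; x=1: -124; x=2: -96; x=3: -56; x=4: -10; x=5: 28; x=6: 44; x=7: 33.
Profit is maximized at x = 6. AVC there is 134/6 = ¥22.33 ≤ P, so producing beats shutting down (which would give -¥122).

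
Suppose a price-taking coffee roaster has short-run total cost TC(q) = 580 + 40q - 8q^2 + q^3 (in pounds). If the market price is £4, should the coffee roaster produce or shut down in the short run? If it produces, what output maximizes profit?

Strip out fixed cost: VC = 40q - 8q^2 + q^3. Then AVC = 40 - 8q + q^2 and MC = 40 - 16q + 3q^2.
AVC hits its minimum where MC = AVC, at q = 4, giving min AVC = 40 - 8·4 + 4^2 = £24.
P = £4 lies below min AVC = £24; no output level covers variable cost.
Shutting down limits the loss to fixed cost, £580.

Shut down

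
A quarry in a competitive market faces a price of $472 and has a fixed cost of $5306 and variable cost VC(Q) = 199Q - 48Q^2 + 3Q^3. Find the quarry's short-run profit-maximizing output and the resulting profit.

AVC = 199 - 48Q + 3Q^2 has its minimum $7 at Q = 8; price $472 clears that bar, so the firm operates.
MC = 199 - 96Q + 9Q^2. Setting P = MC and taking the root on the rising branch gives Q* = 13.
TR = 472·13 = 6136. TC = 5306 + 1066 = 6372. Profit = 6136 − 6372 = -$236.
That loss of $236 beats the $5306 the firm would lose by shutting down; producing recovers $5070 of fixed cost.

Profit = -$236 at Q = 13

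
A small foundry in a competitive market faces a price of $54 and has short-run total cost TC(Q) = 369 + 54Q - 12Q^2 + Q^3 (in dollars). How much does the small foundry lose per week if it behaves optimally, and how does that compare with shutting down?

AVC = 54 - 12Q + Q^2; min AVC = $18 at Q = 6. Since P = $54 ≥ min AVC, the firm produces.
MC = 54 - 24Q + 3Q^2. Setting P = MC and taking the root on the rising branch gives Q* = 8.
TR = 54·8 = 432. TC = 369 + 176 = 545. Profit = 432 − 545 = -$113.
That loss of $113 beats the $369 the firm would lose by shutting down; producing recovers $256 of fixed cost.

Profit = -$113 at Q = 8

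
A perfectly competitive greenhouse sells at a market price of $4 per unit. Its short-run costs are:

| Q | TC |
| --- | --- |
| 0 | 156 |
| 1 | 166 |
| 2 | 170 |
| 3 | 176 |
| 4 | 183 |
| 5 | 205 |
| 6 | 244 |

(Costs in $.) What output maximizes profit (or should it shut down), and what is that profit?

Tabulate TR − TC: Q=0: -156; Q=1: -162; Q=2: -162; Q=3: -164; Q=4: -167; Q=5: -185; Q=6: -220.
Profit is highest at Q = 0. Equivalently, the lowest AVC in the table is 20/3 ≈ $6.67 at Q = 3, and P = $4 falls below it — price never covers variable cost, so the firm shuts down and loses only its fixed cost.

Q = 0 (shut down); profit = -$156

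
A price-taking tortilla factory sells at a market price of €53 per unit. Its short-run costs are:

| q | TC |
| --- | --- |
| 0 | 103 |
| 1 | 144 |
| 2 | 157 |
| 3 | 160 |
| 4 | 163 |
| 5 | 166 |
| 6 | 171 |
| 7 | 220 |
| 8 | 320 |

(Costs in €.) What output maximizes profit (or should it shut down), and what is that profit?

q = 7; profit = €151

Profit at each row (π = 53q − TC): q=0: -103; q=1: -91; q=2: -51; q=3: -1; q=4: 49; q=5: 99; q=6: 147; q=7: 151; q=8: 104.
Profit is maximized at q = 7. AVC there is 117/7 = €16.71 ≤ P, so producing beats shutting down (which would give -€103).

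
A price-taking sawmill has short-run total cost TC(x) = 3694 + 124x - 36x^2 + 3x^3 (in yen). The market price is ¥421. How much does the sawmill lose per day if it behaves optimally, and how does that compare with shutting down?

AVC = 124 - 36x + 3x^2 has its minimum ¥16 at x = 6; price ¥421 clears that bar, so the firm operates.
MC = 124 - 72x + 9x^2. Setting P = MC and taking the root on the rising branch gives x* = 11.
TR = 421·11 = 4631. TC = 3694 + 1001 = 4695. Profit = 4631 − 4695 = -¥64.
By producing, the firm covers all variable cost plus ¥3630 of fixed cost; shutting down would lose the full ¥3694.

Profit = -¥64 at x = 11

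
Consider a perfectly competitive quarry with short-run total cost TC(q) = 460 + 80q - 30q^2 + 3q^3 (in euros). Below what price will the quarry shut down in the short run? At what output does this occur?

€5 per unit, at q = 5

The firm shuts down when price falls below the minimum of average variable cost. AVC = VC/q = 80 - 30q + 3q^2.
dAVC/dq = -30 + 6q = 0 gives q = 5. min AVC = 80 - 30·5 + 3·5^2 = 5.
For P < €5 the firm produces nothing.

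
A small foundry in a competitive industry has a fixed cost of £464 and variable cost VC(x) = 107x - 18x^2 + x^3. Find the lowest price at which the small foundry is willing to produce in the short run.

£26 per unit

Short-run supply begins at min AVC. From VC = 107x - 18x^2 + x^3, AVC = 107 - 18x + x^2.
At the minimum of AVC, MC = AVC. MC = 107 - 36x + 3x^2; setting MC = AVC gives 2x^2 - 18x = 0, so x = 9. min AVC = 26.
The firm shuts down for any P below £26.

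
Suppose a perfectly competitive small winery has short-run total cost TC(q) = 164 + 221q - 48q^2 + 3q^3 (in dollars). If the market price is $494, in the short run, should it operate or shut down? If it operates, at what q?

Produce at q = 13

Strip out fixed cost: VC = 221q - 48q^2 + 3q^3. Then AVC = 221 - 48q + 3q^2 and MC = 221 - 96q + 9q^2.
AVC is minimized where dAVC/dq = -48 + 6q = 0, at q = 8; min AVC = 221 - 48·8 + 3·8^2 = $29.
Since P = $494 ≥ min AVC = $29, price covers variable cost and the firm should produce.
Solving P = MC: -273 - 96q + 9q^2 = 0 ⇒ q = -7/3 or 13. On the upward-sloping branch, q* = 13.
Check: AVC at q = 13 is $104 ≤ P, so revenue covers variable cost.
Profit = P·q − TC = 494·13 − 1516 = $4906.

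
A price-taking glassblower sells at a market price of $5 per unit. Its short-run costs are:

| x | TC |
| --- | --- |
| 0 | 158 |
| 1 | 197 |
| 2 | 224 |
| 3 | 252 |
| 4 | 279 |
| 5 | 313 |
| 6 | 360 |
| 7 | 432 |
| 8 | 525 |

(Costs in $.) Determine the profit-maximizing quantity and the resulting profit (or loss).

Compute π = P·x − TC at each output: x=0: -158; x=1: -192; x=2: -214; x=3: -237; x=4: -259; x=5: -288; x=6: -330; x=7: -397; x=8: -485.
Profit is highest at x = 0. Equivalently, the lowest AVC in the table is 121/4 ≈ $30.25 at x = 4, and P = $5 falls below it — price never covers variable cost, so the firm shuts down and loses only its fixed cost.

x = 0 (shut down); profit = -$158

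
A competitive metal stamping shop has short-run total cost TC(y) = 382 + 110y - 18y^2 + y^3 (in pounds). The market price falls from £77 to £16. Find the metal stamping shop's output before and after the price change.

AVC = 110 - 18y + y^2, minimized at y = 9 where min AVC = £29. MC = 110 - 36y + 3y^2.
At P = £77 ≥ min AVC, set P = MC on the rising branch: y = 11.
At P = £16 < min AVC = £29, price no longer covers variable cost at any output, so the firm shuts down: y = 0.

Output falls from 11 to 0 (the firm shuts down)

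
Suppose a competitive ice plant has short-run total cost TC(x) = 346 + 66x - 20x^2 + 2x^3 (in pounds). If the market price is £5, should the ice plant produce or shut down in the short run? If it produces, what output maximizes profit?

From TC, MC = TC'(x) = 66 - 40x + 6x^2 and AVC = VC/x = 66 - 20x + 2x^2.
The AVC parabola has its vertex at x = 20/4 = 5, where AVC = 66 - 20·5 + 2·5^2 = £16.
Since P = £5 < min AVC = £16, price fails to cover variable cost at any output.
Shutting down limits the loss to fixed cost, £346.

Shut down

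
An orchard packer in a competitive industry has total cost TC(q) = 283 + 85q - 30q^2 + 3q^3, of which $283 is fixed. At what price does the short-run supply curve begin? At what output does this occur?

The firm shuts down when price falls below the minimum of average variable cost. AVC = VC/q = 85 - 30q + 3q^2.
At the minimum of AVC, MC = AVC. MC = 85 - 60q + 9q^2; setting MC = AVC gives 6q^2 - 30q = 0, so q = 5. min AVC = 10.
For P < $10 the firm produces nothing.

$10 per unit, at q = 5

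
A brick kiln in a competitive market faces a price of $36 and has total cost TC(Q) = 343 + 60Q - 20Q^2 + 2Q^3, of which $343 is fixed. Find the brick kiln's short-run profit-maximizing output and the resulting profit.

Profit = -$199 at Q = 6

AVC = 60 - 20Q + 2Q^2 has its minimum $10 at Q = 5; price $36 clears that bar, so the firm operates.
With MC = 60 - 40Q + 6Q^2, P = MC on the upward-sloping part at Q* = 6.
TR = 36·6 = 216. TC = 343 + 72 = 415. Profit = 216 − 415 = -$199.
By producing, the firm covers all variable cost plus $144 of fixed cost; shutting down would lose the full $343.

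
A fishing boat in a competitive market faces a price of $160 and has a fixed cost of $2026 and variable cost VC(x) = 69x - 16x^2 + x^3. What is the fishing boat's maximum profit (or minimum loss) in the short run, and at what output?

Profit = -$336 at x = 13

AVC = 69 - 16x + x^2 has its minimum $5 at x = 8; price $160 clears that bar, so the firm operates.
MC = 69 - 32x + 3x^2. Setting P = MC and taking the root on the rising branch gives x* = 13.
TR = 160·13 = 2080. TC = 2026 + 390 = 2416. Profit = 2080 − 2416 = -$336.
By producing, the firm covers all variable cost plus $1690 of fixed cost; shutting down would lose the full $2026.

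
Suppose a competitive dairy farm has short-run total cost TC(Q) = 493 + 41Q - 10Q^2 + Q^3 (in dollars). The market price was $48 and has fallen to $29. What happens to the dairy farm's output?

Output falls from 7 to 6

MC = 41 - 20Q + 3Q^2; the shutdown threshold is min AVC = $16 (at Q = 5).
At P = $48 ≥ min AVC, set P = MC on the rising branch: Q = 7.
At P = $29 ≥ min AVC, set P = MC: Q = 6. The firm stays open but cuts output.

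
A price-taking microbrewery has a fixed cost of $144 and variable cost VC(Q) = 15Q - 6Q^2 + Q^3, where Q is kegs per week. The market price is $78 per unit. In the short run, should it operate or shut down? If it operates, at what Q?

Strip out fixed cost: VC = 15Q - 6Q^2 + Q^3. Then AVC = 15 - 6Q + Q^2 and MC = 15 - 12Q + 3Q^2.
The AVC parabola has its vertex at Q = 6/2 = 3, where AVC = 15 - 6·3 + 3^2 = $6.
P = $78 exceeds min AVC = $6, so the firm stays open.
Solving P = MC: -63 - 12Q + 3Q^2 = 0 ⇒ Q = -3 or 7. On the upward-sloping branch, Q* = 7.
Check: AVC at Q = 7 is $22 ≤ P, so revenue covers variable cost.
Profit = P·Q − TC = 78·7 − 298 = $248.

Produce at Q = 7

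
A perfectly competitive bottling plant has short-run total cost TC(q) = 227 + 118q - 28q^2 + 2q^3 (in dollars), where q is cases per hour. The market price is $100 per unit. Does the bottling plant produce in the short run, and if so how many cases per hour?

Variable cost is VC = 118q - 28q^2 + 2q^3, so AVC = VC/q = 118 - 28q + 2q^2 and MC = dTC/dq = 118 - 56q + 6q^2.
AVC is minimized where dAVC/dq = -28 + 4q = 0, at q = 7; min AVC = 118 - 28·7 + 2·7^2 = $20.
Since P = $100 ≥ min AVC = $20, price covers variable cost and the firm should produce.
Set P = MC: 100 = 118 - 56q + 6q^2 → 18 - 56q + 6q^2 = 0. The roots are q = 1/3 and q = 9; the profit-maximizing output is on the rising part of MC, so q* = 9.
Check: AVC at q = 9 is $28 ≤ P, so revenue covers variable cost.
Profit = P·q − TC = 100·9 − 479 = $421.

Produce at q = 9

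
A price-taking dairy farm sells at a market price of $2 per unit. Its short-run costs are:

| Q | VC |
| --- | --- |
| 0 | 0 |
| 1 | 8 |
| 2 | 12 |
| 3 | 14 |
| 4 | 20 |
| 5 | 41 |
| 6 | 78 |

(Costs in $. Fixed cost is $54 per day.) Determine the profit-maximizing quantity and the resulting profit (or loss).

Q = 0 (shut down); profit = -$54

Profit at each row (π = 2Q − TC): Q=0: -54; Q=1: -60; Q=2: -62; Q=3: -62; Q=4: -66; Q=5: -85; Q=6: -120.
Profit is highest at Q = 0. Equivalently, the lowest AVC in the table is 14/3 ≈ $4.67 at Q = 3, and P = $2 falls below it — price never covers variable cost, so the firm shuts down and loses only its fixed cost.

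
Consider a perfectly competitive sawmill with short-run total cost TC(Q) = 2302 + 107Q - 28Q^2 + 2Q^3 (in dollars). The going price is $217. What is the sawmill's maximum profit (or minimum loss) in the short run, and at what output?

Profit = -$366 at Q = 11

AVC = 107 - 28Q + 2Q^2; min AVC = $9 at Q = 7. Since P = $217 ≥ min AVC, the firm produces.
With MC = 107 - 56Q + 6Q^2, P = MC on the upward-sloping part at Q* = 11.
TR = 217·11 = 2387. TC = 2302 + 451 = 2753. Profit = 2387 − 2753 = -$366.
That loss of $366 beats the $2302 the firm would lose by shutting down; producing recovers $1936 of fixed cost.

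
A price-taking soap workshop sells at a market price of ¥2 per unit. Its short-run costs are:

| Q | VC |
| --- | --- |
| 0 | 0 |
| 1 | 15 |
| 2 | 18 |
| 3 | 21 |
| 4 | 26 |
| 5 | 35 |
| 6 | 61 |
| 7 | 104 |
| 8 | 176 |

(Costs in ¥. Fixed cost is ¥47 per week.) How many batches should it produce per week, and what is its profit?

Q = 0 (shut down); profit = -¥47

Compute π = P·Q − TC at each output: Q=0: -47; Q=1: -60; Q=2: -61; Q=3: -62; Q=4: -65; Q=5: -72; Q=6: -96; Q=7: -137; Q=8: -207.
Profit is highest at Q = 0. Equivalently, the lowest AVC in the table is 26/4 ≈ ¥6.50 at Q = 4, and P = ¥2 falls below it — price never covers variable cost, so the firm shuts down and loses only its fixed cost.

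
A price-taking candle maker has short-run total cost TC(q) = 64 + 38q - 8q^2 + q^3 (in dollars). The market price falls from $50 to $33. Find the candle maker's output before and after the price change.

Output falls from 6 to 5

AVC = 38 - 8q + q^2, minimized at q = 4 where min AVC = $22. MC = 38 - 16q + 3q^2.
At P = $50 ≥ min AVC, set P = MC on the rising branch: q = 6.
At P = $33 ≥ min AVC, set P = MC: q = 5. The firm stays open but cuts output.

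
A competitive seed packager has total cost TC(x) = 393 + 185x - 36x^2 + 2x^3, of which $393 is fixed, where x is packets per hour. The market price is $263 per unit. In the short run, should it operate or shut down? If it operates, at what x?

Variable cost is VC = 185x - 36x^2 + 2x^3, so AVC = VC/x = 185 - 36x + 2x^2 and MC = dTC/dx = 185 - 72x + 6x^2.
The AVC parabola has its vertex at x = 36/4 = 9, where AVC = 185 - 36·9 + 2·9^2 = $23.
Since P = $263 ≥ min AVC = $23, price covers variable cost and the firm should produce.
Solving P = MC: -78 - 72x + 6x^2 = 0 ⇒ x = -1 or 13. On the upward-sloping branch, x* = 13.
Check: AVC at x = 13 is $55 ≤ P, so revenue covers variable cost.
Profit = P·x − TC = 263·13 − 1108 = $2311.

Produce at x = 13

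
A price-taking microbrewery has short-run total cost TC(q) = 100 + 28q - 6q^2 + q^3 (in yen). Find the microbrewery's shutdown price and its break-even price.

Shutdown price = ¥19; break-even price = ¥43

AVC = 28 - 6q + q^2; minimized at q = 3, giving min AVC = ¥19. That is the shutdown price.
ATC = 100/q + 28 - 6q + q^2. Setting dATC/dq = −100/q^2 − 6 + 2q = 0 gives q = 5 (since 2·5^3 − 6·5^2 = 100).
min ATC = 100/5 + 28 − 6·5 + 5^2 = ¥43. That is the break-even price.
For ¥19 ≤ P < ¥43 the firm produces at a loss; below ¥19 it shuts down.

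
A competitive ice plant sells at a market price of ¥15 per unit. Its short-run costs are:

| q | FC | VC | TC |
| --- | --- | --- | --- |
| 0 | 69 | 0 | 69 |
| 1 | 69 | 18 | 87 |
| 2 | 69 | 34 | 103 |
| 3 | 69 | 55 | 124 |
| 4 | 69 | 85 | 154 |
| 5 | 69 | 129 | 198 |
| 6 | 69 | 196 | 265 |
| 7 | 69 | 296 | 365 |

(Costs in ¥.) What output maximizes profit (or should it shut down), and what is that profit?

Tabulate TR − TC: q=0: -69; q=1: -72; q=2: -73; q=3: -79; q=4: -94; q=5: -123; q=6: -175; q=7: -260.
Profit is highest at q = 0. Equivalently, the lowest AVC in the table is 34/2 ≈ ¥17 at q = 2, and P = ¥15 falls below it — price never covers variable cost, so the firm shuts down and loses only its fixed cost.

q = 0 (shut down); profit = -¥69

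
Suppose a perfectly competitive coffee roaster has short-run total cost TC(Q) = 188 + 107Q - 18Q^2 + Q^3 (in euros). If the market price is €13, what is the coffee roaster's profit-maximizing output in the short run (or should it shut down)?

Shut down

Variable cost is VC = 107Q - 18Q^2 + Q^3, so AVC = VC/Q = 107 - 18Q + Q^2 and MC = dTC/dQ = 107 - 36Q + 3Q^2.
AVC hits its minimum where MC = AVC, at Q = 9, giving min AVC = 107 - 18·9 + 9^2 = €26.
Since P = €13 < min AVC = €26, price fails to cover variable cost at any output.
Best response: produce nothing and absorb the €188 fixed cost.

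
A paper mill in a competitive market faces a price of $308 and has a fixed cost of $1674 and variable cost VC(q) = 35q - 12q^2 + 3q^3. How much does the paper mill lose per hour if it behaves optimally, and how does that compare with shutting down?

AVC = 35 - 12q + 3q^2 has its minimum $23 at q = 2; price $308 clears that bar, so the firm operates.
With MC = 35 - 24q + 9q^2, P = MC on the upward-sloping part at q* = 7.
TR = 308·7 = 2156. TC = 1674 + 686 = 2360. Profit = 2156 − 2360 = -$204.
That loss of $204 beats the $1674 the firm would lose by shutting down; producing recovers $1470 of fixed cost.

Profit = -$204 at q = 7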